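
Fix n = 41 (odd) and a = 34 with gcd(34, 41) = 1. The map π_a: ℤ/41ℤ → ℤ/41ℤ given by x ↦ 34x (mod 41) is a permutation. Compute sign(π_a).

-1

Orbit of 28 under x↦34x: [28, 9, 19, 31, 29, 2, 27]… (length divides ord_41(34)).
2 cycles of lengths [40, 1].
41 − 2 = 39 transpositions; sign(π) = (−1)^39 = -1.
Zolotarev: (34|41) = -1, matching the cycle-count sign.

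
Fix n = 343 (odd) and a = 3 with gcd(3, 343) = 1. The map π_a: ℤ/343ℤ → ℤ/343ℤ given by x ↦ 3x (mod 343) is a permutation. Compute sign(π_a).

Trace 53: π^k(53) = [53, 159, 134, 59, 177, 188, 221] for k=0..6.
Cycle lengths of π_3 on ℤ/343ℤ: [294, 42, 6, 1]; 4 cycles in total.
4 cycles on 343: each ℓ→(−1)^(ℓ−1), product (−1)^339 = -1.

-1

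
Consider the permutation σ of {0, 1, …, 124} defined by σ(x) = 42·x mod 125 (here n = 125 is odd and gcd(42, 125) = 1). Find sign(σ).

-1

Start at x=16: 16 → 47 → 99 → 33 → 11 → 87 → 29 → … (one orbit).
Decompose π into cycles: lengths [100, 20, 4, 1] (4 cycles, including the fixed point 0).
sign(π) = (−1)^{n − #cycles} = (−1)^{125−4} = (−1)^121 = -1.
Zolotarev: (42|125) = -1, matching the cycle-count sign.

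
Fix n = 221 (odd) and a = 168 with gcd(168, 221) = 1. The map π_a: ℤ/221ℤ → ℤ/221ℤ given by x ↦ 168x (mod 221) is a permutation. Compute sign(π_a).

+1

Trace 155: π^k(155) = [155, 183, 25, 1, 168, 157, 77] for k=0..6.
33 cycles of lengths [8, 8, 8, 8, 8, 8, 8, 8, 8, 8, 8, 8, 8, 8, 8, 8, 8, 8, 8, 8, 8, 8, 8, 8, 8, 8, 2, 2, 2, 2, 2, 2, 1].
33 cycles on 221: each ℓ→(−1)^(ℓ−1), product (−1)^188 = +1.
Via Zolotarev, sign(π_{168}) = (168|221) = +1.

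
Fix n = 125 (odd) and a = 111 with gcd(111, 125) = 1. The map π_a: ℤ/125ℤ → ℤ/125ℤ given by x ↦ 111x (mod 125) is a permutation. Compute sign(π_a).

Start at x=21: 21 → 81 → 116 → 1 → 111 → 71 → 6 → … (one orbit).
Cycle type of π: 25×4 + 5×4 + 1×5; total 13 cycles.
With 13 cycles on 125 points, sign = (−1)^{125−13} = +1.
Check: (111/125) = +1 by Zolotarev.

+1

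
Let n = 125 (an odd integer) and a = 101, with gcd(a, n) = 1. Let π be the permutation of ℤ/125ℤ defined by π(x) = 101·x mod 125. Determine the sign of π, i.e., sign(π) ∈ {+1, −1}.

Orbit of 101 under x↦101x: [101, 76, 51, 26, 1]… (length divides ord_125(101)).
The orbit structure of x ↦ 101x mod 125: 45 orbits of sizes [5, 5, 5, 5, 5, 5, 5, 5, 5, 5, 5, 5, 5, 5, 5, 5, 5, 5, 5, 5, 1, 1, 1, 1, 1, 1, 1, 1, 1, 1, 1, 1, 1, 1, 1, 1, 1, 1, 1, 1, 1, 1, 1, 1, 1].
n − c = 125 − 45 = 80; sign = (−1)^80 = +1.

+1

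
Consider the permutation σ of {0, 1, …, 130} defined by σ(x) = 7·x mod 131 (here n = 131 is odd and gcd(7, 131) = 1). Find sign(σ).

+1

Orbit of 105 under x↦7x: [105, 80, 36, 121, 61, 34, 107]… (length divides ord_131(7)).
Decompose π into cycles: lengths [65, 65, 1] (3 cycles, including the fixed point 0).
131 − 3 = 128 transpositions; sign(π) = (−1)^128 = +1.
Check: (7/131) = +1 by Zolotarev.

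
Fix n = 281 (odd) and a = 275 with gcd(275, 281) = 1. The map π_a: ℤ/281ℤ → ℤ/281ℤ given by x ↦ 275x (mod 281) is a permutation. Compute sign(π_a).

-1

Orbit of 89 under x↦275x: [89, 28, 113, 165, 134, 39, 47]… (length divides ord_281(275)).
The orbit structure of x ↦ 275x mod 281: 6 orbits of sizes [56, 56, 56, 56, 56, 1].
n − c = 281 − 6 = 275; sign = (−1)^275 = -1.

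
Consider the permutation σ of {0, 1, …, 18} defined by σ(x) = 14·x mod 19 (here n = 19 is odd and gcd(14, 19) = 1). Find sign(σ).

Orbit of 12 under x↦14x: [12, 16, 15, 1, 14, 6, 8]… (length divides ord_19(14)).
Cycle lengths of π_14 on ℤ/19ℤ: [18, 1]; 2 cycles in total.
sign(π) = (−1)^{n − #cycles} = (−1)^{19−2} = (−1)^17 = -1.
(14|19)_J = -1 (Zolotarev's lemma cross-check).

-1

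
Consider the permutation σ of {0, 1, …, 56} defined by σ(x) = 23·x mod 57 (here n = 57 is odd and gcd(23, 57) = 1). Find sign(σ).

-1

Start at x=25: 25 → 5 → 1 → 23 → 16 → 26 → 28 → … (one orbit).
Decompose π into cycles: lengths [18, 18, 9, 9, 2, 1] (6 cycles, including the fixed point 0).
Σ(ℓ_i−1) = 57−6 = 51; sign = (−1)^51 = -1.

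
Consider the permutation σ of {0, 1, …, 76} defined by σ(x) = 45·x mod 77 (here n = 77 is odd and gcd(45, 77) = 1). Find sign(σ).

Trace 1: π^k(1) = [1, 45, 23, 34, 67, 12] for k=0..5.
Decompose π into cycles: lengths [6, 6, 6, 6, 6, 6, 6, 6, 6, 6, 6, 1, 1, 1, 1, 1, 1, 1, 1, 1, 1, 1] (22 cycles, including the fixed point 0).
77 − 22 = 55 transpositions; sign(π) = (−1)^55 = -1.
Zolotarev: (45|77) = -1, matching the cycle-count sign.

-1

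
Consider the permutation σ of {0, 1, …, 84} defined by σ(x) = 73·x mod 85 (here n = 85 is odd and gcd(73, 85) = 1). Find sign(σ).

+1

Trace 9: π^k(9) = [9, 62, 21, 3, 49, 7, 1] for k=0..6.
π_73 has 7 disjoint cycles with lengths [16, 16, 16, 16, 16, 4, 1] on {0,…,84}.
85 − 7 = 78 transpositions; sign(π) = (−1)^78 = +1.
Via Zolotarev, sign(π_{73}) = (73|85) = +1.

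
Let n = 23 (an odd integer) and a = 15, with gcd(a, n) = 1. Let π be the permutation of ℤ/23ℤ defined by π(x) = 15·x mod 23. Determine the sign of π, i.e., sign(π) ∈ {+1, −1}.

-1

Start at x=4: 4 → 14 → 3 → 22 → 8 → 5 → 6 → … (one orbit).
Cycle lengths of π_15 on ℤ/23ℤ: [22, 1]; 2 cycles in total.
23 − 2 = 21 transpositions; sign(π) = (−1)^21 = -1.
Via Zolotarev, sign(π_{15}) = (15|23) = -1.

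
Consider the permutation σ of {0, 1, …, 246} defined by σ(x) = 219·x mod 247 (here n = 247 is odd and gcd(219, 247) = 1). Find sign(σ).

+1

Trace 59: π^k(59) = [59, 77, 67, 100, 164, 101, 136] for k=0..6.
Cycle type of π: 36×6 + 18 + 12 + 1; total 9 cycles.
Σ(ℓ_i−1) = 247−9 = 238; sign = (−1)^238 = +1.
Zolotarev: (219|247) = +1, matching the cycle-count sign.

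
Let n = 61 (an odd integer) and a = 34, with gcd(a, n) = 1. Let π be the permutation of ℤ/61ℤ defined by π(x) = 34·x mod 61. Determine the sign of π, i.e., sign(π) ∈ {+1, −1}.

Start at x=20: 20 → 9 → 1 → 34 → 58 → 20 (one orbit).
Cycle type of π: 5×12 + 1; total 13 cycles.
n − c = 61 − 13 = 48; sign = (−1)^48 = +1.
Check: (34/61) = +1 by Zolotarev.

+1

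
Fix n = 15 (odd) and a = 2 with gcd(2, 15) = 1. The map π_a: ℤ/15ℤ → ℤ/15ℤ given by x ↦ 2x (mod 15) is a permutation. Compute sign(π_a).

+1

Start at x=8: 8 → 1 → 2 → 4 → 8 (one orbit).
The orbit structure of x ↦ 2x mod 15: 5 orbits of sizes [4, 4, 4, 2, 1].
With 5 cycles on 15 points, sign = (−1)^{15−5} = +1.
Zolotarev: (2|15) = +1, matching the cycle-count sign.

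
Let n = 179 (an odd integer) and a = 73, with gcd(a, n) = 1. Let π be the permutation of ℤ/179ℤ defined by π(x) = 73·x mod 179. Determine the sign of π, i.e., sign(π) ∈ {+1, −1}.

Start at x=72: 72 → 65 → 91 → 20 → 28 → 75 → 105 → … (one orbit).
Cycle type of π: 178 + 1; total 2 cycles.
Σ(ℓ_i−1) = 179−2 = 177; sign = (−1)^177 = -1.
Zolotarev: (73|179) = -1, matching the cycle-count sign.

-1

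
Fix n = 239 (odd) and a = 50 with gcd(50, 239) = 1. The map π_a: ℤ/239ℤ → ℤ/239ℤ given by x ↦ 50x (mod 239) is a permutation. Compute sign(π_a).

+1

Orbit of 3 under x↦50x: [3, 150, 91, 9, 211, 34, 27]… (length divides ord_239(50)).
Decompose π into cycles: lengths [119, 119, 1] (3 cycles, including the fixed point 0).
With 3 cycles on 239 points, sign = (−1)^{239−3} = +1.
Check: (50/239) = +1 by Zolotarev.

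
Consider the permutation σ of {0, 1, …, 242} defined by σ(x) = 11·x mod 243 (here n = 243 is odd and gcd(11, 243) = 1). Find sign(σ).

-1

Orbit of 52 under x↦11x: [52, 86, 217, 200, 13, 143, 115]… (length divides ord_243(11)).
Decompose π into cycles: lengths [162, 54, 18, 6, 2, 1] (6 cycles, including the fixed point 0).
Σ(ℓ_i−1) = 243−6 = 237; sign = (−1)^237 = -1.
The Jacobi symbol (11|243) = -1 (Zolotarev) agrees.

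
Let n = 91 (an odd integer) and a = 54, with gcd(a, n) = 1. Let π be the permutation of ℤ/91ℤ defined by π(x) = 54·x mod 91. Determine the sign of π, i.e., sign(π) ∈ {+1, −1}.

Trace 45: π^k(45) = [45, 64, 89, 74, 83, 23, 59] for k=0..6.
Decompose π into cycles: lengths [12, 12, 12, 12, 12, 12, 12, 6, 1] (9 cycles, including the fixed point 0).
91 − 9 = 82 transpositions; sign(π) = (−1)^82 = +1.

+1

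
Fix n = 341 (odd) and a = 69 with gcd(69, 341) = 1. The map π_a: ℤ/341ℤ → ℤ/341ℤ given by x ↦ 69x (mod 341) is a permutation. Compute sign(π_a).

+1

Start at x=169: 169 → 67 → 190 → 152 → 258 → 70 → 56 → … (one orbit).
25 cycles of lengths [15, 15, 15, 15, 15, 15, 15, 15, 15, 15, 15, 15, 15, 15, 15, 15, 15, 15, 15, 15, 15, 15, 5, 5, 1].
341 − 25 = 316 transpositions; sign(π) = (−1)^316 = +1.
(69|341)_J = +1 (Zolotarev's lemma cross-check).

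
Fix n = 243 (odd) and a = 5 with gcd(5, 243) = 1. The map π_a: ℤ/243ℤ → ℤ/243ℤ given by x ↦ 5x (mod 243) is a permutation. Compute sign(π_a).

Orbit of 109 under x↦5x: [109, 59, 52, 17, 85, 182, 181]… (length divides ord_243(5)).
Decompose π into cycles: lengths [162, 54, 18, 6, 2, 1] (6 cycles, including the fixed point 0).
6 cycles on 243: each ℓ→(−1)^(ℓ−1), product (−1)^237 = -1.
(5|243)_J = -1 (Zolotarev's lemma cross-check).

-1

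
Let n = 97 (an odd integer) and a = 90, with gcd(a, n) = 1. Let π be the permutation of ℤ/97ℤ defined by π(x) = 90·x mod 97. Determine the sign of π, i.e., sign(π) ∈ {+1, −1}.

Orbit of 15 under x↦90x: [15, 89, 56, 93, 28, 95, 14]… (length divides ord_97(90)).
Decompose π into cycles: lengths [96, 1] (2 cycles, including the fixed point 0).
Σ(ℓ_i−1) = 97−2 = 95; sign = (−1)^95 = -1.
Via Zolotarev, sign(π_{90}) = (90|97) = -1.

-1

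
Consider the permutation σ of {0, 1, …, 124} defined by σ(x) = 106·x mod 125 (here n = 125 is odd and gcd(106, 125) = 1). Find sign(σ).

+1

Trace 81: π^k(81) = [81, 86, 116, 46, 1, 106, 111] for k=0..6.
The orbit structure of x ↦ 106x mod 125: 13 orbits of sizes [25, 25, 25, 25, 5, 5, 5, 5, 1, 1, 1, 1, 1].
13 cycles on 125: each ℓ→(−1)^(ℓ−1), product (−1)^112 = +1.
Zolotarev: (106|125) = +1, matching the cycle-count sign.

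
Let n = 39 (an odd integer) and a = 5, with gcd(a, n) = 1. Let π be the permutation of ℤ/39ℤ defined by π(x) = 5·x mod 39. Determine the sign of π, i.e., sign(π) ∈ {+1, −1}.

+1

Trace 25: π^k(25) = [25, 8, 1, 5] for k=0..3.
11 cycles of lengths [4, 4, 4, 4, 4, 4, 4, 4, 4, 2, 1].
11 cycles on 39: each ℓ→(−1)^(ℓ−1), product (−1)^28 = +1.
Via Zolotarev, sign(π_{5}) = (5|39) = +1.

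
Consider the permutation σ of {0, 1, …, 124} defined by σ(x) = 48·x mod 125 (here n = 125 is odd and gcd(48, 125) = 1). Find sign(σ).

-1

Start at x=73: 73 → 4 → 67 → 91 → 118 → 39 → 122 → … (one orbit).
Cycle lengths of π_48 on ℤ/125ℤ: [100, 20, 4, 1]; 4 cycles in total.
4 cycles on 125: each ℓ→(−1)^(ℓ−1), product (−1)^121 = -1.
Check: (48/125) = -1 by Zolotarev.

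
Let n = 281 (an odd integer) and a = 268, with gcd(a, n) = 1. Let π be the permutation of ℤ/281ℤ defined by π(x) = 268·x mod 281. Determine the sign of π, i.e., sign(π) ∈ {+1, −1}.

Orbit of 158 under x↦268x: [158, 194, 7, 190, 59, 76, 136]… (length divides ord_281(268)).
2 cycles of lengths [280, 1].
281 − 2 = 279 transpositions; sign(π) = (−1)^279 = -1.

-1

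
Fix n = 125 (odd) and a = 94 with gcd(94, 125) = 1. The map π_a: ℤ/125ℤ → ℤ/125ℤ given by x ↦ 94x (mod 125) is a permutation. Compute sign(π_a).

Orbit of 104 under x↦94x: [104, 26, 69, 111, 59, 46, 74]… (length divides ord_125(94)).
π_94 has 7 disjoint cycles with lengths [50, 50, 10, 10, 2, 2, 1] on {0,…,124}.
125 − 7 = 118 transpositions; sign(π) = (−1)^118 = +1.
Zolotarev: (94|125) = +1, matching the cycle-count sign.

+1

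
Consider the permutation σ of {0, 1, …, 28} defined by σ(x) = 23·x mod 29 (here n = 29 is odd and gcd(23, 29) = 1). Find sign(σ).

+1

Trace 20: π^k(20) = [20, 25, 24, 1, 23, 7, 16] for k=0..6.
Decompose π into cycles: lengths [7, 7, 7, 7, 1] (5 cycles, including the fixed point 0).
5 cycles on 29: each ℓ→(−1)^(ℓ−1), product (−1)^24 = +1.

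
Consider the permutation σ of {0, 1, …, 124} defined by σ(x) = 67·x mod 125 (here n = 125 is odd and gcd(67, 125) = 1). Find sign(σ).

Orbit of 88 under x↦67x: [88, 21, 32, 19, 23, 41, 122]… (length divides ord_125(67)).
The orbit structure of x ↦ 67x mod 125: 4 orbits of sizes [100, 20, 4, 1].
4 cycles on 125: each ℓ→(−1)^(ℓ−1), product (−1)^121 = -1.
Via Zolotarev, sign(π_{67}) = (67|125) = -1.

-1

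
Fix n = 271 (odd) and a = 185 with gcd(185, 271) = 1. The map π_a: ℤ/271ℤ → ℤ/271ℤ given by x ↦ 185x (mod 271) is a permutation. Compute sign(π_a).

+1

Orbit of 258 under x↦185x: [258, 34, 57, 247, 167, 1, 185]… (length divides ord_271(185)).
Decompose π into cycles: lengths [45, 45, 45, 45, 45, 45, 1] (7 cycles, including the fixed point 0).
sign(π) = (−1)^{n − #cycles} = (−1)^{271−7} = (−1)^264 = +1.
(185|271)_J = +1 (Zolotarev's lemma cross-check).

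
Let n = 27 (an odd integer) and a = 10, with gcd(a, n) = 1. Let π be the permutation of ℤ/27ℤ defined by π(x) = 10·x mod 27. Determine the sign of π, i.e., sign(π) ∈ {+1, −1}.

+1

Start at x=19: 19 → 1 → 10 → 19 (one orbit).
Cycle type of π: 3×6 + 1×9; total 15 cycles.
n − c = 27 − 15 = 12; sign = (−1)^12 = +1.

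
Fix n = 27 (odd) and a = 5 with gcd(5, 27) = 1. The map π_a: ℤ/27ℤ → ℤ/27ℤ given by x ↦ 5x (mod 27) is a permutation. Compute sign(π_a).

Orbit of 23 under x↦5x: [23, 7, 8, 13, 11, 1, 5]… (length divides ord_27(5)).
Cycle type of π: 18 + 6 + 2 + 1; total 4 cycles.
Σ(ℓ_i−1) = 27−4 = 23; sign = (−1)^23 = -1.

-1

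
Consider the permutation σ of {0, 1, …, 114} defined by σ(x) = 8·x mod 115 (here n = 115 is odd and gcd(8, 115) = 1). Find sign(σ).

Trace 96: π^k(96) = [96, 78, 49, 47, 31, 18, 29] for k=0..6.
Decompose π into cycles: lengths [44, 44, 11, 11, 4, 1] (6 cycles, including the fixed point 0).
sign(π) = (−1)^{n − #cycles} = (−1)^{115−6} = (−1)^109 = -1.

-1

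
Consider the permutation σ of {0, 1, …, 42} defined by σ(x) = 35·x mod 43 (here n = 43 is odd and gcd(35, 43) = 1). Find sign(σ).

+1

Trace 16: π^k(16) = [16, 1, 35, 21, 4, 11, 41] for k=0..6.
Cycle type of π: 7×6 + 1; total 7 cycles.
Σ(ℓ_i−1) = 43−7 = 36; sign = (−1)^36 = +1.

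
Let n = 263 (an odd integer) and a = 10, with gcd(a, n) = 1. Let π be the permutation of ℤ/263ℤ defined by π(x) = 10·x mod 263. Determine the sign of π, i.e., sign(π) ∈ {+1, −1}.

-1

Start at x=140: 140 → 85 → 61 → 84 → 51 → 247 → 103 → … (one orbit).
2 cycles of lengths [262, 1].
Σ(ℓ_i−1) = 263−2 = 261; sign = (−1)^261 = -1.
Via Zolotarev, sign(π_{10}) = (10|263) = -1.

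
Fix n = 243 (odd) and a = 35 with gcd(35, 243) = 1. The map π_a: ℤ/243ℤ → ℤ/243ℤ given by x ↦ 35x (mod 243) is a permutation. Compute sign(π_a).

Orbit of 55 under x↦35x: [55, 224, 64, 53, 154, 44, 82]… (length divides ord_243(35)).
Decompose π into cycles: lengths [54, 54, 54, 18, 18, 18, 6, 6, 6, 2, 2, 2, 2, 1] (14 cycles, including the fixed point 0).
sign(π) = (−1)^{n − #cycles} = (−1)^{243−14} = (−1)^229 = -1.
Via Zolotarev, sign(π_{35}) = (35|243) = -1.

-1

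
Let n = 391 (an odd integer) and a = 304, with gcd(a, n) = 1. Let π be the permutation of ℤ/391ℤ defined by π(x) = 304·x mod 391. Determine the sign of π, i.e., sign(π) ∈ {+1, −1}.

Start at x=353: 353 → 178 → 154 → 287 → 55 → 298 → 271 → … (one orbit).
Cycle lengths of π_304 on ℤ/391ℤ: [88, 88, 88, 88, 22, 8, 8, 1]; 8 cycles in total.
sign(π) = (−1)^{n − #cycles} = (−1)^{391−8} = (−1)^383 = -1.
Via Zolotarev, sign(π_{304}) = (304|391) = -1.

-1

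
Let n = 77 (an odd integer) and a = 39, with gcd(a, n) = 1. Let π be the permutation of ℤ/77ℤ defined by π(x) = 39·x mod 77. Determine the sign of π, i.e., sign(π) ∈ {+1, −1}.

Orbit of 67 under x↦39x: [67, 72, 36, 18, 9, 43, 60]… (length divides ord_77(39)).
π_39 has 6 disjoint cycles with lengths [30, 30, 10, 3, 3, 1] on {0,…,76}.
77 − 6 = 71 transpositions; sign(π) = (−1)^71 = -1.
Zolotarev: (39|77) = -1, matching the cycle-count sign.

-1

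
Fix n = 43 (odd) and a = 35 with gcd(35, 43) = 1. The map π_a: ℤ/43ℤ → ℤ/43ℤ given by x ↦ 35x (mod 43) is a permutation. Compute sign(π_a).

+1

Trace 16: π^k(16) = [16, 1, 35, 21, 4, 11, 41] for k=0..6.
The orbit structure of x ↦ 35x mod 43: 7 orbits of sizes [7, 7, 7, 7, 7, 7, 1].
n − c = 43 − 7 = 36; sign = (−1)^36 = +1.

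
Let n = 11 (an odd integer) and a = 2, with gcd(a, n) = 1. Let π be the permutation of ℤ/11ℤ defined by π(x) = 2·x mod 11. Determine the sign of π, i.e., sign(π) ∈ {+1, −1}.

Trace 7: π^k(7) = [7, 3, 6, 1, 2, 4, 8] for k=0..6.
The orbit structure of x ↦ 2x mod 11: 2 orbits of sizes [10, 1].
With 2 cycles on 11 points, sign = (−1)^{11−2} = -1.
Check: (2/11) = -1 by Zolotarev.

-1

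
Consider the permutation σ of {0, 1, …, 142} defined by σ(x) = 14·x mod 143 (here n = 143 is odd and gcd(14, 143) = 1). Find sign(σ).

Start at x=53: 53 → 27 → 92 → 1 → 14 → 53 (one orbit).
Cycle type of π: 5×26 + 1×13; total 39 cycles.
39 cycles on 143: each ℓ→(−1)^(ℓ−1), product (−1)^104 = +1.
Zolotarev: (14|143) = +1, matching the cycle-count sign.

+1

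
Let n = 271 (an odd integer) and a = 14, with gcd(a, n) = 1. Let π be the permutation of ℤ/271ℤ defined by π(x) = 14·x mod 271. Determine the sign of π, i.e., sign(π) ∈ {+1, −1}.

Orbit of 98 under x↦14x: [98, 17, 238, 80, 36, 233, 10]… (length divides ord_271(14)).
Cycle type of π: 135×2 + 1; total 3 cycles.
271 − 3 = 268 transpositions; sign(π) = (−1)^268 = +1.

+1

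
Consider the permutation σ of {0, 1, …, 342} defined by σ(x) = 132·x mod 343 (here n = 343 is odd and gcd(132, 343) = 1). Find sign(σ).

Trace 223: π^k(223) = [223, 281, 48, 162, 118, 141, 90] for k=0..6.
10 cycles of lengths [98, 98, 98, 14, 14, 14, 2, 2, 2, 1].
n − c = 343 − 10 = 333; sign = (−1)^333 = -1.
(132|343)_J = -1 (Zolotarev's lemma cross-check).

-1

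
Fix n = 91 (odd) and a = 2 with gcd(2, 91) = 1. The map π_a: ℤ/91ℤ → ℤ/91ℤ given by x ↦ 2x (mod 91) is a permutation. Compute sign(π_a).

Trace 37: π^k(37) = [37, 74, 57, 23, 46, 1, 2] for k=0..6.
10 cycles of lengths [12, 12, 12, 12, 12, 12, 12, 3, 3, 1].
10 cycles on 91: each ℓ→(−1)^(ℓ−1), product (−1)^81 = -1.
Zolotarev: (2|91) = -1, matching the cycle-count sign.

-1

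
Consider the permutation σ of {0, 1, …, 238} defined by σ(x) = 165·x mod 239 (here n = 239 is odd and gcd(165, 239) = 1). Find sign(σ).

Start at x=31: 31 → 96 → 66 → 135 → 48 → 33 → 187 → … (one orbit).
Decompose π into cycles: lengths [119, 119, 1] (3 cycles, including the fixed point 0).
239 − 3 = 236 transpositions; sign(π) = (−1)^236 = +1.

+1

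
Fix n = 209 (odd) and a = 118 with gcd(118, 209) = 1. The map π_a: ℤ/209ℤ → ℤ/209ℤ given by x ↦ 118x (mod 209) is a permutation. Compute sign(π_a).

-1

Start at x=83: 83 → 180 → 131 → 201 → 101 → 5 → 172 → … (one orbit).
π_118 has 6 disjoint cycles with lengths [90, 90, 10, 9, 9, 1] on {0,…,208}.
Σ(ℓ_i−1) = 209−6 = 203; sign = (−1)^203 = -1.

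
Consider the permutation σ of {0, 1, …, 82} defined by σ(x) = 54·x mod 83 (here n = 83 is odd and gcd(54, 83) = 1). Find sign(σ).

-1

Start at x=39: 39 → 31 → 14 → 9 → 71 → 16 → 34 → … (one orbit).
π_54 has 2 disjoint cycles with lengths [82, 1] on {0,…,82}.
83 − 2 = 81 transpositions; sign(π) = (−1)^81 = -1.
The Jacobi symbol (54|83) = -1 (Zolotarev) agrees.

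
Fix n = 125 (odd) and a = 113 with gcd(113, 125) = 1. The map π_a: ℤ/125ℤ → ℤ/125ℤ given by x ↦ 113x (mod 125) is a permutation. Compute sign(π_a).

-1

Trace 112: π^k(112) = [112, 31, 3, 89, 57, 66, 83] for k=0..6.
π_113 has 4 disjoint cycles with lengths [100, 20, 4, 1] on {0,…,124}.
125 − 4 = 121 transpositions; sign(π) = (−1)^121 = -1.
Zolotarev: (113|125) = -1, matching the cycle-count sign.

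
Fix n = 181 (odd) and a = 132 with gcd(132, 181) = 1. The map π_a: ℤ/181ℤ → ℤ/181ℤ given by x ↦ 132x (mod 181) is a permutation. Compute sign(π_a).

+1

Start at x=48: 48 → 1 → 132 → 48 (one orbit).
Cycle type of π: 3×60 + 1; total 61 cycles.
With 61 cycles on 181 points, sign = (−1)^{181−61} = +1.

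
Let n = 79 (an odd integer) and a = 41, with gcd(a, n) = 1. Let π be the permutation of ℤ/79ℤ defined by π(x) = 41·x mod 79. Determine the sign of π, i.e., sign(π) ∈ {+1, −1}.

Start at x=64: 64 → 17 → 65 → 58 → 8 → 12 → 18 → … (one orbit).
Cycle type of π: 26×3 + 1; total 4 cycles.
79 − 4 = 75 transpositions; sign(π) = (−1)^75 = -1.
(41|79)_J = -1 (Zolotarev's lemma cross-check).

-1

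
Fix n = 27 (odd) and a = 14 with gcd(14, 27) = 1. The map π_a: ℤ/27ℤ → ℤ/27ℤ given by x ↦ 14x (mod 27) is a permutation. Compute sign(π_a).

Start at x=25: 25 → 26 → 13 → 20 → 10 → 5 → 16 → … (one orbit).
Decompose π into cycles: lengths [18, 6, 2, 1] (4 cycles, including the fixed point 0).
27 − 4 = 23 transpositions; sign(π) = (−1)^23 = -1.
Via Zolotarev, sign(π_{14}) = (14|27) = -1.

-1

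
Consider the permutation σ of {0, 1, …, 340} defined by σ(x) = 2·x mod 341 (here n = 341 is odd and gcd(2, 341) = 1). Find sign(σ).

-1

Orbit of 32 under x↦2x: [32, 64, 128, 256, 171, 1, 2]… (length divides ord_341(2)).
The orbit structure of x ↦ 2x mod 341: 38 orbits of sizes [10, 10, 10, 10, 10, 10, 10, 10, 10, 10, 10, 10, 10, 10, 10, 10, 10, 10, 10, 10, 10, 10, 10, 10, 10, 10, 10, 10, 10, 10, 10, 5, 5, 5, 5, 5, 5, 1].
sign(π) = (−1)^{n − #cycles} = (−1)^{341−38} = (−1)^303 = -1.
Check: (2/341) = -1 by Zolotarev.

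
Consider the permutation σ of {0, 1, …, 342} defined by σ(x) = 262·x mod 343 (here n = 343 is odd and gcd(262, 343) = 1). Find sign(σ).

-1

Orbit of 136 under x↦262x: [136, 303, 153, 298, 215, 78, 199]… (length divides ord_343(262)).
Cycle lengths of π_262 on ℤ/343ℤ: [294, 42, 6, 1]; 4 cycles in total.
Σ(ℓ_i−1) = 343−4 = 339; sign = (−1)^339 = -1.
The Jacobi symbol (262|343) = -1 (Zolotarev) agrees.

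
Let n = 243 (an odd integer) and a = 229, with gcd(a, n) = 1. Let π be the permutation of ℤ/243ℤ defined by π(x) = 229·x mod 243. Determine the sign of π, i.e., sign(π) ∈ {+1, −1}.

Orbit of 166 under x↦229x: [166, 106, 217, 121, 7, 145, 157]… (length divides ord_243(229)).
Decompose π into cycles: lengths [81, 81, 27, 27, 9, 9, 3, 3, 1, 1, 1] (11 cycles, including the fixed point 0).
n − c = 243 − 11 = 232; sign = (−1)^232 = +1.

+1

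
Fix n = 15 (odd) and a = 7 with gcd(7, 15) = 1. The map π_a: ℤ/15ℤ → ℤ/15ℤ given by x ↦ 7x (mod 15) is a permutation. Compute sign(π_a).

Orbit of 13 under x↦7x: [13, 1, 7, 4]… (length divides ord_15(7)).
6 cycles of lengths [4, 4, 4, 1, 1, 1].
sign(π) = (−1)^{n − #cycles} = (−1)^{15−6} = (−1)^9 = -1.
Zolotarev: (7|15) = -1, matching the cycle-count sign.

-1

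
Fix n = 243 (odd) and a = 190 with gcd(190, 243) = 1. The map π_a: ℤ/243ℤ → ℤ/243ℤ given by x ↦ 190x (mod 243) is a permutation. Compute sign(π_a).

+1

Start at x=217: 217 → 163 → 109 → 55 → 1 → 190 → 136 → … (one orbit).
63 cycles of lengths [9, 9, 9, 9, 9, 9, 9, 9, 9, 9, 9, 9, 9, 9, 9, 9, 9, 9, 3, 3, 3, 3, 3, 3, 3, 3, 3, 3, 3, 3, 3, 3, 3, 3, 3, 3, 1, 1, 1, 1, 1, 1, 1, 1, 1, 1, 1, 1, 1, 1, 1, 1, 1, 1, 1, 1, 1, 1, 1, 1, 1, 1, 1].
n − c = 243 − 63 = 180; sign = (−1)^180 = +1.
(190|243)_J = +1 (Zolotarev's lemma cross-check).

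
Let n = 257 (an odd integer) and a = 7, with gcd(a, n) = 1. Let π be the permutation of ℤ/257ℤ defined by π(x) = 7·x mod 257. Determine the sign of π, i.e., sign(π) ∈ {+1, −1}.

-1

Orbit of 130 under x↦7x: [130, 139, 202, 129, 132, 153, 43]… (length divides ord_257(7)).
The orbit structure of x ↦ 7x mod 257: 2 orbits of sizes [256, 1].
With 2 cycles on 257 points, sign = (−1)^{257−2} = -1.
(7|257)_J = -1 (Zolotarev's lemma cross-check).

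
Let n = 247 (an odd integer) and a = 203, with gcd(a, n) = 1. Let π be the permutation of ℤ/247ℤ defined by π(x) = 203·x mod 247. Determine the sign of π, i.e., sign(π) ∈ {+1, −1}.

+1

Trace 31: π^k(31) = [31, 118, 242, 220, 200, 92, 151] for k=0..6.
Decompose π into cycles: lengths [36, 36, 36, 36, 36, 36, 18, 4, 4, 4, 1] (11 cycles, including the fixed point 0).
Σ(ℓ_i−1) = 247−11 = 236; sign = (−1)^236 = +1.
The Jacobi symbol (203|247) = +1 (Zolotarev) agrees.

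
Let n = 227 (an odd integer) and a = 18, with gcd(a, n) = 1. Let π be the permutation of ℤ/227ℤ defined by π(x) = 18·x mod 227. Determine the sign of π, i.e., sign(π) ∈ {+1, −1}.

-1

Trace 203: π^k(203) = [203, 22, 169, 91, 49, 201, 213] for k=0..6.
The orbit structure of x ↦ 18x mod 227: 2 orbits of sizes [226, 1].
227 − 2 = 225 transpositions; sign(π) = (−1)^225 = -1.
Check: (18/227) = -1 by Zolotarev.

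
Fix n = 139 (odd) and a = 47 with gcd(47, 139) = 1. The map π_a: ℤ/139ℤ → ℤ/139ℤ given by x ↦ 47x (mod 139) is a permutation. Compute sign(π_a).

Trace 125: π^k(125) = [125, 37, 71, 1, 47, 124, 129] for k=0..6.
π_47 has 3 disjoint cycles with lengths [69, 69, 1] on {0,…,138}.
n − c = 139 − 3 = 136; sign = (−1)^136 = +1.
Zolotarev: (47|139) = +1, matching the cycle-count sign.

+1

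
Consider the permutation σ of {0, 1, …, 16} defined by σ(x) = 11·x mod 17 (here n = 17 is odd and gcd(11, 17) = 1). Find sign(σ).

Start at x=8: 8 → 3 → 16 → 6 → 15 → 12 → 13 → … (one orbit).
2 cycles of lengths [16, 1].
sign(π) = (−1)^{n − #cycles} = (−1)^{17−2} = (−1)^15 = -1.
Zolotarev: (11|17) = -1, matching the cycle-count sign.

-1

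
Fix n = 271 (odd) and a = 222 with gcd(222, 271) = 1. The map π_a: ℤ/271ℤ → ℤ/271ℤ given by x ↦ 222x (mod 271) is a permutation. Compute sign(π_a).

Trace 173: π^k(173) = [173, 195, 201, 178, 221, 11, 3] for k=0..6.
The orbit structure of x ↦ 222x mod 271: 2 orbits of sizes [270, 1].
With 2 cycles on 271 points, sign = (−1)^{271−2} = -1.

-1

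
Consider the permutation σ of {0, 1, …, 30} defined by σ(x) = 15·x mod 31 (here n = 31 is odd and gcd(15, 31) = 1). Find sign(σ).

Trace 27: π^k(27) = [27, 2, 30, 16, 23, 4, 29] for k=0..6.
π_15 has 4 disjoint cycles with lengths [10, 10, 10, 1] on {0,…,30}.
Σ(ℓ_i−1) = 31−4 = 27; sign = (−1)^27 = -1.
The Jacobi symbol (15|31) = -1 (Zolotarev) agrees.

-1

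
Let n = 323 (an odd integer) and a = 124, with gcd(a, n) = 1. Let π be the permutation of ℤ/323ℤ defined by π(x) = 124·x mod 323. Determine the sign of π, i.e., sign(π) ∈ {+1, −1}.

Orbit of 97 under x↦124x: [97, 77, 181, 157, 88, 253, 41]… (length divides ord_323(124)).
The orbit structure of x ↦ 124x mod 323: 5 orbits of sizes [144, 144, 18, 16, 1].
5 cycles on 323: each ℓ→(−1)^(ℓ−1), product (−1)^318 = +1.

+1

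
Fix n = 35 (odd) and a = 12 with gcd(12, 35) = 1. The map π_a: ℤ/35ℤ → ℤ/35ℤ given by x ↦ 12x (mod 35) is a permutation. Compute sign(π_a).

+1

Trace 13: π^k(13) = [13, 16, 17, 29, 33, 11, 27] for k=0..6.
Decompose π into cycles: lengths [12, 12, 6, 4, 1] (5 cycles, including the fixed point 0).
35 − 5 = 30 transpositions; sign(π) = (−1)^30 = +1.
Via Zolotarev, sign(π_{12}) = (12|35) = +1.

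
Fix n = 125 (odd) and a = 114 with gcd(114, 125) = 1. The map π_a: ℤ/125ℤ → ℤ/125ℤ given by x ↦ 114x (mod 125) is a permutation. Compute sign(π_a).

Orbit of 76 under x↦114x: [76, 39, 71, 94, 91, 124, 11]… (length divides ord_125(114)).
Decompose π into cycles: lengths [50, 50, 10, 10, 2, 2, 1] (7 cycles, including the fixed point 0).
With 7 cycles on 125 points, sign = (−1)^{125−7} = +1.

+1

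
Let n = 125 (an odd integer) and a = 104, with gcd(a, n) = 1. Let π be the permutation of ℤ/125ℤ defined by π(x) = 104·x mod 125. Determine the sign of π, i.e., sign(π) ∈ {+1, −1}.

+1

Start at x=96: 96 → 109 → 86 → 69 → 51 → 54 → 116 → … (one orbit).
Decompose π into cycles: lengths [50, 50, 10, 10, 2, 2, 1] (7 cycles, including the fixed point 0).
7 cycles on 125: each ℓ→(−1)^(ℓ−1), product (−1)^118 = +1.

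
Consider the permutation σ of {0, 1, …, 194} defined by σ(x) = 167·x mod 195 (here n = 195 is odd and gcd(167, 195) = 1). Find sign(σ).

Start at x=83: 83 → 16 → 137 → 64 → 158 → 61 → 47 → … (one orbit).
Cycle type of π: 12×15 + 4×3 + 2 + 1; total 20 cycles.
sign(π) = (−1)^{n − #cycles} = (−1)^{195−20} = (−1)^175 = -1.
Check: (167/195) = -1 by Zolotarev.

-1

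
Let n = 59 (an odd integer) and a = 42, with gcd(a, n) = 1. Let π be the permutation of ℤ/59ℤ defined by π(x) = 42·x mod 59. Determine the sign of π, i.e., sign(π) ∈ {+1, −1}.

-1

Trace 46: π^k(46) = [46, 44, 19, 31, 4, 50, 35] for k=0..6.
π_42 has 2 disjoint cycles with lengths [58, 1] on {0,…,58}.
sign(π) = (−1)^{n − #cycles} = (−1)^{59−2} = (−1)^57 = -1.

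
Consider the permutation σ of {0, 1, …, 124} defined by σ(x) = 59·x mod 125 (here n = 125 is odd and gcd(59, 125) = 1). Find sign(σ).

+1

Trace 96: π^k(96) = [96, 39, 51, 9, 31, 79, 36] for k=0..6.
Cycle lengths of π_59 on ℤ/125ℤ: [50, 50, 10, 10, 2, 2, 1]; 7 cycles in total.
Σ(ℓ_i−1) = 125−7 = 118; sign = (−1)^118 = +1.
(59|125)_J = +1 (Zolotarev's lemma cross-check).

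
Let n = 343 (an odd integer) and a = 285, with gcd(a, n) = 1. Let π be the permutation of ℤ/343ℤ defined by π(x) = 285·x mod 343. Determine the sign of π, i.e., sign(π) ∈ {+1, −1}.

-1

Trace 265: π^k(265) = [265, 65, 3, 169, 145, 165, 34] for k=0..6.
π_285 has 4 disjoint cycles with lengths [294, 42, 6, 1] on {0,…,342}.
With 4 cycles on 343 points, sign = (−1)^{343−4} = -1.
Check: (285/343) = -1 by Zolotarev.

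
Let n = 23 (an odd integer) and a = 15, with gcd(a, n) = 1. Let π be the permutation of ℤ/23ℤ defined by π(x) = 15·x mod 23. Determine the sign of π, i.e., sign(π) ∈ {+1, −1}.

Start at x=19: 19 → 9 → 20 → 1 → 15 → 18 → 17 → … (one orbit).
π_15 has 2 disjoint cycles with lengths [22, 1] on {0,…,22}.
23 − 2 = 21 transpositions; sign(π) = (−1)^21 = -1.
Zolotarev: (15|23) = -1, matching the cycle-count sign.

-1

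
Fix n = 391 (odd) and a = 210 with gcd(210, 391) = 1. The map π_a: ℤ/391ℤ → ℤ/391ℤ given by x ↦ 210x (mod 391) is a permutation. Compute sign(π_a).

-1

Trace 95: π^k(95) = [95, 9, 326, 35, 312, 223, 301] for k=0..6.
π_210 has 6 disjoint cycles with lengths [176, 176, 16, 11, 11, 1] on {0,…,390}.
6 cycles on 391: each ℓ→(−1)^(ℓ−1), product (−1)^385 = -1.
(210|391)_J = -1 (Zolotarev's lemma cross-check).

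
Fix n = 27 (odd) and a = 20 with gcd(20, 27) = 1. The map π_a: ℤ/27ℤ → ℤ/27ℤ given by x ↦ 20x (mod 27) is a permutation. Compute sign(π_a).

Orbit of 10 under x↦20x: [10, 11, 4, 26, 7, 5, 19]… (length divides ord_27(20)).
Cycle type of π: 18 + 6 + 2 + 1; total 4 cycles.
27 − 4 = 23 transpositions; sign(π) = (−1)^23 = -1.
Check: (20/27) = -1 by Zolotarev.

-1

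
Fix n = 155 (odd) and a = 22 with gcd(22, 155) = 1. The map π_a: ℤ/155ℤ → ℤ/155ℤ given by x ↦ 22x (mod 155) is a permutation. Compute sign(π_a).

+1

Orbit of 123 under x↦22x: [123, 71, 12, 109, 73, 56, 147]… (length divides ord_155(22)).
Cycle type of π: 60×2 + 30 + 4 + 1; total 5 cycles.
Σ(ℓ_i−1) = 155−5 = 150; sign = (−1)^150 = +1.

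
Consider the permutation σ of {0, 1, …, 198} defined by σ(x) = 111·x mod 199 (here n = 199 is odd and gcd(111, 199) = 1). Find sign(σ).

Orbit of 18 under x↦111x: [18, 8, 92, 63, 28, 123, 121]… (length divides ord_199(111)).
π_111 has 7 disjoint cycles with lengths [33, 33, 33, 33, 33, 33, 1] on {0,…,198}.
7 cycles on 199: each ℓ→(−1)^(ℓ−1), product (−1)^192 = +1.
The Jacobi symbol (111|199) = +1 (Zolotarev) agrees.

+1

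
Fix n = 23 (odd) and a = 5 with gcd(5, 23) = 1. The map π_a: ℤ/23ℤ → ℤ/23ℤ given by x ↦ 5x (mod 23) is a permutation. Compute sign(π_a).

Orbit of 13 under x↦5x: [13, 19, 3, 15, 6, 7, 12]… (length divides ord_23(5)).
2 cycles of lengths [22, 1].
Σ(ℓ_i−1) = 23−2 = 21; sign = (−1)^21 = -1.
The Jacobi symbol (5|23) = -1 (Zolotarev) agrees.

-1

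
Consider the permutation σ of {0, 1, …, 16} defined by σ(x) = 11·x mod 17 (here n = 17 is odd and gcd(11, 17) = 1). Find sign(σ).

Orbit of 13 under x↦11x: [13, 7, 9, 14, 1, 11, 2]… (length divides ord_17(11)).
2 cycles of lengths [16, 1].
With 2 cycles on 17 points, sign = (−1)^{17−2} = -1.
Check: (11/17) = -1 by Zolotarev.

-1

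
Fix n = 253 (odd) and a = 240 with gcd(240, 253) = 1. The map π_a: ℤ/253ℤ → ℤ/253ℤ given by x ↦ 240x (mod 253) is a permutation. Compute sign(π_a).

-1

Start at x=114: 114 → 36 → 38 → 12 → 97 → 4 → 201 → … (one orbit).
Cycle type of π: 110×2 + 22 + 5×2 + 1; total 6 cycles.
With 6 cycles on 253 points, sign = (−1)^{253−6} = -1.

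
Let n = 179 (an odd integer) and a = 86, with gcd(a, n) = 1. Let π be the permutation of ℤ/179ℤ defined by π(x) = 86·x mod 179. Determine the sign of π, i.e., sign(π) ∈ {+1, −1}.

-1

Orbit of 175 under x↦86x: [175, 14, 130, 82, 71, 20, 109]… (length divides ord_179(86)).
Cycle type of π: 178 + 1; total 2 cycles.
n − c = 179 − 2 = 177; sign = (−1)^177 = -1.
Zolotarev: (86|179) = -1, matching the cycle-count sign.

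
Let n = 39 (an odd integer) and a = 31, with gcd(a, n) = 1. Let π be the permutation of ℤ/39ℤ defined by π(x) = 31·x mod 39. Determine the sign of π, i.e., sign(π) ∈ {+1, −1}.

-1

Trace 34: π^k(34) = [34, 1, 31, 25] for k=0..3.
12 cycles of lengths [4, 4, 4, 4, 4, 4, 4, 4, 4, 1, 1, 1].
sign(π) = (−1)^{n − #cycles} = (−1)^{39−12} = (−1)^27 = -1.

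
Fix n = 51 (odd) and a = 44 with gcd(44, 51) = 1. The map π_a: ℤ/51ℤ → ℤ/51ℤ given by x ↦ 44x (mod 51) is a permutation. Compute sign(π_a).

Orbit of 13 under x↦44x: [13, 11, 25, 29, 1, 44, 49]… (length divides ord_51(44)).
The orbit structure of x ↦ 44x mod 51: 5 orbits of sizes [16, 16, 16, 2, 1].
With 5 cycles on 51 points, sign = (−1)^{51−5} = +1.
Check: (44/51) = +1 by Zolotarev.

+1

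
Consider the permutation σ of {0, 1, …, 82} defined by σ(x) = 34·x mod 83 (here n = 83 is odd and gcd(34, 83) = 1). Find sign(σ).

-1

Orbit of 29 under x↦34x: [29, 73, 75, 60, 48, 55, 44]… (length divides ord_83(34)).
The orbit structure of x ↦ 34x mod 83: 2 orbits of sizes [82, 1].
With 2 cycles on 83 points, sign = (−1)^{83−2} = -1.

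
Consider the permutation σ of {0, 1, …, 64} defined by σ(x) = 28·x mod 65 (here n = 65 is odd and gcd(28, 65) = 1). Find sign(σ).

+1

Start at x=37: 37 → 61 → 18 → 49 → 7 → 1 → 28 → … (one orbit).
7 cycles of lengths [12, 12, 12, 12, 12, 4, 1].
Σ(ℓ_i−1) = 65−7 = 58; sign = (−1)^58 = +1.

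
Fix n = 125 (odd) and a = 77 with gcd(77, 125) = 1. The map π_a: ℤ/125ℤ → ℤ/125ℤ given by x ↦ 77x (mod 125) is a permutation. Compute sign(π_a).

-1

Start at x=6: 6 → 87 → 74 → 73 → 121 → 67 → 34 → … (one orbit).
4 cycles of lengths [100, 20, 4, 1].
125 − 4 = 121 transpositions; sign(π) = (−1)^121 = -1.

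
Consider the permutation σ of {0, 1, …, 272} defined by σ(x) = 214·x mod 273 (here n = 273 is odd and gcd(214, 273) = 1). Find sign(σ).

-1

Start at x=64: 64 → 46 → 16 → 148 → 4 → 37 → 1 → … (one orbit).
π_214 has 30 disjoint cycles with lengths [12, 12, 12, 12, 12, 12, 12, 12, 12, 12, 12, 12, 12, 12, 12, 12, 12, 12, 12, 12, 12, 3, 3, 3, 3, 3, 3, 1, 1, 1] on {0,…,272}.
sign(π) = (−1)^{n − #cycles} = (−1)^{273−30} = (−1)^243 = -1.
(214|273)_J = -1 (Zolotarev's lemma cross-check).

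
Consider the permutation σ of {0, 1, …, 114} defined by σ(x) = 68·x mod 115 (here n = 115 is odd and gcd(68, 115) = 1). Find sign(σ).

Orbit of 22 under x↦68x: [22, 1, 68, 24]… (length divides ord_115(68)).
Cycle lengths of π_68 on ℤ/115ℤ: [4, 4, 4, 4, 4, 4, 4, 4, 4, 4, 4, 4, 4, 4, 4, 4, 4, 4, 4, 4, 4, 4, 4, 2, 2, 2, 2, 2, 2, 2, 2, 2, 2, 2, 1]; 35 cycles in total.
With 35 cycles on 115 points, sign = (−1)^{115−35} = +1.
Zolotarev: (68|115) = +1, matching the cycle-count sign.

+1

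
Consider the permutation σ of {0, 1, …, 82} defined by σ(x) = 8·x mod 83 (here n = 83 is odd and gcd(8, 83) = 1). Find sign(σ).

Trace 19: π^k(19) = [19, 69, 54, 17, 53, 9, 72] for k=0..6.
π_8 has 2 disjoint cycles with lengths [82, 1] on {0,…,82}.
n − c = 83 − 2 = 81; sign = (−1)^81 = -1.
(8|83)_J = -1 (Zolotarev's lemma cross-check).

-1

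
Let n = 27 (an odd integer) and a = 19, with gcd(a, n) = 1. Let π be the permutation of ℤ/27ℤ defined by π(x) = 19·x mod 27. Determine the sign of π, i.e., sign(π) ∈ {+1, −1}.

Start at x=19: 19 → 10 → 1 → 19 (one orbit).
The orbit structure of x ↦ 19x mod 27: 15 orbits of sizes [3, 3, 3, 3, 3, 3, 1, 1, 1, 1, 1, 1, 1, 1, 1].
15 cycles on 27: each ℓ→(−1)^(ℓ−1), product (−1)^12 = +1.
Check: (19/27) = +1 by Zolotarev.

+1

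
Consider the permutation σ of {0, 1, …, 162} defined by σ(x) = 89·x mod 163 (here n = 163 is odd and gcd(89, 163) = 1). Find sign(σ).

-1

Trace 18: π^k(18) = [18, 135, 116, 55, 5, 119, 159] for k=0..6.
Cycle lengths of π_89 on ℤ/163ℤ: [162, 1]; 2 cycles in total.
n − c = 163 − 2 = 161; sign = (−1)^161 = -1.
The Jacobi symbol (89|163) = -1 (Zolotarev) agrees.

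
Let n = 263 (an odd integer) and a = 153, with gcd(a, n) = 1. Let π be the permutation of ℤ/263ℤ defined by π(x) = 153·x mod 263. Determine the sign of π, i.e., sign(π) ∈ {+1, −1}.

+1

Trace 72: π^k(72) = [72, 233, 144, 203, 25, 143, 50] for k=0..6.
Cycle lengths of π_153 on ℤ/263ℤ: [131, 131, 1]; 3 cycles in total.
With 3 cycles on 263 points, sign = (−1)^{263−3} = +1.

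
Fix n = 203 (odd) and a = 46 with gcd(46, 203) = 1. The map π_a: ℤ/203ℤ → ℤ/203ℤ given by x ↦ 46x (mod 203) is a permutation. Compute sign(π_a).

-1

Trace 144: π^k(144) = [144, 128, 1, 46, 86, 99, 88] for k=0..6.
The orbit structure of x ↦ 46x mod 203: 24 orbits of sizes [12, 12, 12, 12, 12, 12, 12, 12, 12, 12, 12, 12, 12, 12, 4, 4, 4, 4, 4, 4, 4, 3, 3, 1].
With 24 cycles on 203 points, sign = (−1)^{203−24} = -1.
Zolotarev: (46|203) = -1, matching the cycle-count sign.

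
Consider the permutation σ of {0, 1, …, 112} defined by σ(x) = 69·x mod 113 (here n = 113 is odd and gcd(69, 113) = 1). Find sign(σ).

Start at x=69: 69 → 15 → 18 → 112 → 44 → 98 → 95 → … (one orbit).
The orbit structure of x ↦ 69x mod 113: 15 orbits of sizes [8, 8, 8, 8, 8, 8, 8, 8, 8, 8, 8, 8, 8, 8, 1].
sign(π) = (−1)^{n − #cycles} = (−1)^{113−15} = (−1)^98 = +1.
(69|113)_J = +1 (Zolotarev's lemma cross-check).

+1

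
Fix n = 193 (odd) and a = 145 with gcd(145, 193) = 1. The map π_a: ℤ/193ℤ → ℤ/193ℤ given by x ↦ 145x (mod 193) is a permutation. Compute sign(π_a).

+1

Start at x=50: 50 → 109 → 172 → 43 → 59 → 63 → 64 → … (one orbit).
Cycle lengths of π_145 on ℤ/193ℤ: [48, 48, 48, 48, 1]; 5 cycles in total.
sign(π) = (−1)^{n − #cycles} = (−1)^{193−5} = (−1)^188 = +1.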